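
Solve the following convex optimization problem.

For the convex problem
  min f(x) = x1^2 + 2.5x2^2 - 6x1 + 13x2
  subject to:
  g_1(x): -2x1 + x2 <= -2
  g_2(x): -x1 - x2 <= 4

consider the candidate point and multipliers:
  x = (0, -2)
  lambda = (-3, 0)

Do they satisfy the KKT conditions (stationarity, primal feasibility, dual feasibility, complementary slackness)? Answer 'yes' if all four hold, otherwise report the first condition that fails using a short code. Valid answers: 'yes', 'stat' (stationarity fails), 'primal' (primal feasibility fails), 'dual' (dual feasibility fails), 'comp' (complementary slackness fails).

Gradient of f: grad f(x) = Q x + c = (-6, 3)
Constraint values g_i(x) = a_i^T x - b_i:
  g_1((0, -2)) = 0
  g_2((0, -2)) = -2
Stationarity residual: grad f(x) + sum_i lambda_i a_i = (0, 0)
  -> stationarity OK
Primal feasibility (all g_i <= 0): OK
Dual feasibility (all lambda_i >= 0): FAILS
Complementary slackness (lambda_i * g_i(x) = 0 for all i): OK

Verdict: the first failing condition is dual_feasibility -> dual.

dual


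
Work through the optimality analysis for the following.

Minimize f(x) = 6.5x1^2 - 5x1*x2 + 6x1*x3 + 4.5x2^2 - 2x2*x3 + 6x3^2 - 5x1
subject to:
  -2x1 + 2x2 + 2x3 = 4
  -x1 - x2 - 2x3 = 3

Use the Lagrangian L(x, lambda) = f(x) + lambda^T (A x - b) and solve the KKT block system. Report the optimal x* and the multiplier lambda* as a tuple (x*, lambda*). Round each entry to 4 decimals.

Form the Lagrangian:
  L(x, lambda) = (1/2) x^T Q x + c^T x + lambda^T (A x - b)
Stationarity (grad_x L = 0): Q x + c + A^T lambda = 0.
Primal feasibility: A x = b.

This gives the KKT block system:
  [ Q   A^T ] [ x     ]   [-c ]
  [ A    0  ] [ lambda ] = [ b ]

Solving the linear system:
  x*      = (-2.6518, -0.9554, 0.3036)
  lambda* = (-9.2321, -14.4107)
  f(x*)   = 46.7098

x* = (-2.6518, -0.9554, 0.3036), lambda* = (-9.2321, -14.4107)


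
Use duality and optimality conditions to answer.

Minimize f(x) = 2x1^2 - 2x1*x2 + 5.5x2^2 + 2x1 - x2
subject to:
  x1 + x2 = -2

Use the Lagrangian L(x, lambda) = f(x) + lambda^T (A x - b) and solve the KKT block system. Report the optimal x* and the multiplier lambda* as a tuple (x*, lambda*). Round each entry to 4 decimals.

Form the Lagrangian:
  L(x, lambda) = (1/2) x^T Q x + c^T x + lambda^T (A x - b)
Stationarity (grad_x L = 0): Q x + c + A^T lambda = 0.
Primal feasibility: A x = b.

This gives the KKT block system:
  [ Q   A^T ] [ x     ]   [-c ]
  [ A    0  ] [ lambda ] = [ b ]

Solving the linear system:
  x*      = (-1.5263, -0.4737)
  lambda* = (3.1579)
  f(x*)   = 1.8684

x* = (-1.5263, -0.4737), lambda* = (3.1579)


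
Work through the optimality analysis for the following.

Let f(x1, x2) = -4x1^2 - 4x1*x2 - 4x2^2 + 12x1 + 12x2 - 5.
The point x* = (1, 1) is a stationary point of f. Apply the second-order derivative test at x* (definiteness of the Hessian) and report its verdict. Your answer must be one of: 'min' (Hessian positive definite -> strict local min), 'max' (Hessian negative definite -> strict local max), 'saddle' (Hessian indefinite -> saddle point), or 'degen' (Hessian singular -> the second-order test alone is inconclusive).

Compute the Hessian H = grad^2 f:
  H = [[-8, -4], [-4, -8]]
Verify stationarity: grad f(x*) = H x* + g = (0, 0).
Eigenvalues of H: -12, -4.
Both eigenvalues < 0, so H is negative definite -> x* is a strict local max.

max


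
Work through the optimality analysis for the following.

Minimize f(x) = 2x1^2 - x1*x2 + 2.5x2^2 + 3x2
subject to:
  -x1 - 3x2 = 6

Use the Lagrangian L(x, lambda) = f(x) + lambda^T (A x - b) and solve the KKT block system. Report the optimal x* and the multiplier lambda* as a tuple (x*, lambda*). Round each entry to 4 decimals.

Form the Lagrangian:
  L(x, lambda) = (1/2) x^T Q x + c^T x + lambda^T (A x - b)
Stationarity (grad_x L = 0): Q x + c + A^T lambda = 0.
Primal feasibility: A x = b.

This gives the KKT block system:
  [ Q   A^T ] [ x     ]   [-c ]
  [ A    0  ] [ lambda ] = [ b ]

Solving the linear system:
  x*      = (-0.8298, -1.7234)
  lambda* = (-1.5957)
  f(x*)   = 2.2021

x* = (-0.8298, -1.7234), lambda* = (-1.5957)


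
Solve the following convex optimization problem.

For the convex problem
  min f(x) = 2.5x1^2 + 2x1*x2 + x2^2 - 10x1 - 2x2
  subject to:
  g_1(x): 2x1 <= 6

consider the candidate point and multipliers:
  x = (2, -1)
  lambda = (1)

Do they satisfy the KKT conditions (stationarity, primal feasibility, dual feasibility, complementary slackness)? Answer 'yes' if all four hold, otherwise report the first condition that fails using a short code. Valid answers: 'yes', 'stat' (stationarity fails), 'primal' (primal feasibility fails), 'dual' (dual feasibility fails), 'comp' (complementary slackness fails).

Gradient of f: grad f(x) = Q x + c = (-2, 0)
Constraint values g_i(x) = a_i^T x - b_i:
  g_1((2, -1)) = -2
Stationarity residual: grad f(x) + sum_i lambda_i a_i = (0, 0)
  -> stationarity OK
Primal feasibility (all g_i <= 0): OK
Dual feasibility (all lambda_i >= 0): OK
Complementary slackness (lambda_i * g_i(x) = 0 for all i): FAILS

Verdict: the first failing condition is complementary_slackness -> comp.

comp


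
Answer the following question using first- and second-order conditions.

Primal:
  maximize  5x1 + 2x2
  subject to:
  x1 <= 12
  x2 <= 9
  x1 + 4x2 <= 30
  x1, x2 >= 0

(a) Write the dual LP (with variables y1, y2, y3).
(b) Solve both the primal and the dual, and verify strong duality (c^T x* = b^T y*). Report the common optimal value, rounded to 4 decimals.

The standard primal-dual pair for 'max c^T x s.t. A x <= b, x >= 0' is:
  Dual:  min b^T y  s.t.  A^T y >= c,  y >= 0.

So the dual LP is:
  minimize  12y1 + 9y2 + 30y3
  subject to:
    y1 + y3 >= 5
    y2 + 4y3 >= 2
    y1, y2, y3 >= 0

Solving the primal: x* = (12, 4.5).
  primal value c^T x* = 69.
Solving the dual: y* = (4.5, 0, 0.5).
  dual value b^T y* = 69.
Strong duality: c^T x* = b^T y*. Confirmed.

69


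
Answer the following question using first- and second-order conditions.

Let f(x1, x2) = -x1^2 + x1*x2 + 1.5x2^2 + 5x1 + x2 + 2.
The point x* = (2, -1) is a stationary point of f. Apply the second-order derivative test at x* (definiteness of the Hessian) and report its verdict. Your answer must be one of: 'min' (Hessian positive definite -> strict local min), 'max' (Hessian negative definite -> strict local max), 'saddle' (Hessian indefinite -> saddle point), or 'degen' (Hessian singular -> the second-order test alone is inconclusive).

Compute the Hessian H = grad^2 f:
  H = [[-2, 1], [1, 3]]
Verify stationarity: grad f(x*) = H x* + g = (0, 0).
Eigenvalues of H: -2.1926, 3.1926.
Eigenvalues have mixed signs, so H is indefinite -> x* is a saddle point.

saddle


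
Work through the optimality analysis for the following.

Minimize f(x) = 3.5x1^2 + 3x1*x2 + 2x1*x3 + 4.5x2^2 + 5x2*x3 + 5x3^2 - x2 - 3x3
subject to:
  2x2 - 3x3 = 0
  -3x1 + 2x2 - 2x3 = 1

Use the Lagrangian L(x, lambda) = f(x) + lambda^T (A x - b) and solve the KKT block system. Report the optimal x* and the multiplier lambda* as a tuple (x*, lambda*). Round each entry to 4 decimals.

Form the Lagrangian:
  L(x, lambda) = (1/2) x^T Q x + c^T x + lambda^T (A x - b)
Stationarity (grad_x L = 0): Q x + c + A^T lambda = 0.
Primal feasibility: A x = b.

This gives the KKT block system:
  [ Q   A^T ] [ x     ]   [-c ]
  [ A    0  ] [ lambda ] = [ b ]

Solving the linear system:
  x*      = (-0.2841, 0.2217, 0.1478)
  lambda* = (-0.0987, -0.3425)
  f(x*)   = -0.1613

x* = (-0.2841, 0.2217, 0.1478), lambda* = (-0.0987, -0.3425)


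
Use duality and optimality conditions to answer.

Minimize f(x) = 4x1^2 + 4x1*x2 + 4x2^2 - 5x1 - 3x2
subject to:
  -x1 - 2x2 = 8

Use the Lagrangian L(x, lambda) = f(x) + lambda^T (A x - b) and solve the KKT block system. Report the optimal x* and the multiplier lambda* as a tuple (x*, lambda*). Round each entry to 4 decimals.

Form the Lagrangian:
  L(x, lambda) = (1/2) x^T Q x + c^T x + lambda^T (A x - b)
Stationarity (grad_x L = 0): Q x + c + A^T lambda = 0.
Primal feasibility: A x = b.

This gives the KKT block system:
  [ Q   A^T ] [ x     ]   [-c ]
  [ A    0  ] [ lambda ] = [ b ]

Solving the linear system:
  x*      = (0.5833, -4.2917)
  lambda* = (-17.5)
  f(x*)   = 74.9792

x* = (0.5833, -4.2917), lambda* = (-17.5)


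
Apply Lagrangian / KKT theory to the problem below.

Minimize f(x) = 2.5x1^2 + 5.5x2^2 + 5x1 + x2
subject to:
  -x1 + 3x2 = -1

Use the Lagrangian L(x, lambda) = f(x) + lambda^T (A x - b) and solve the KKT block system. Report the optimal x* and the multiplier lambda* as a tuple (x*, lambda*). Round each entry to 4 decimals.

Form the Lagrangian:
  L(x, lambda) = (1/2) x^T Q x + c^T x + lambda^T (A x - b)
Stationarity (grad_x L = 0): Q x + c + A^T lambda = 0.
Primal feasibility: A x = b.

This gives the KKT block system:
  [ Q   A^T ] [ x     ]   [-c ]
  [ A    0  ] [ lambda ] = [ b ]

Solving the linear system:
  x*      = (-0.6607, -0.5536)
  lambda* = (1.6964)
  f(x*)   = -1.0804

x* = (-0.6607, -0.5536), lambda* = (1.6964)


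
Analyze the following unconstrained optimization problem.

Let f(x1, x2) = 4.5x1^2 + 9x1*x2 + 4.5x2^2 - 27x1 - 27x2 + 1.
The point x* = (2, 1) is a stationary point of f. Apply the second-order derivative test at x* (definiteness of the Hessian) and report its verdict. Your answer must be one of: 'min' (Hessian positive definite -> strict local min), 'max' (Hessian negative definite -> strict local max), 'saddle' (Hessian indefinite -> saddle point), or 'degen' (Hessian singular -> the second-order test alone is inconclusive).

Compute the Hessian H = grad^2 f:
  H = [[9, 9], [9, 9]]
Verify stationarity: grad f(x*) = H x* + g = (0, 0).
Eigenvalues of H: 0, 18.
H has a zero eigenvalue (singular; positive semidefinite but not definite), so H is neither positive definite, negative definite, nor indefinite. The second-order test alone is inconclusive -> degen.
(Indeed, f is constant along the null direction of H through x*, so x* is not a strict local extremum.)

degen


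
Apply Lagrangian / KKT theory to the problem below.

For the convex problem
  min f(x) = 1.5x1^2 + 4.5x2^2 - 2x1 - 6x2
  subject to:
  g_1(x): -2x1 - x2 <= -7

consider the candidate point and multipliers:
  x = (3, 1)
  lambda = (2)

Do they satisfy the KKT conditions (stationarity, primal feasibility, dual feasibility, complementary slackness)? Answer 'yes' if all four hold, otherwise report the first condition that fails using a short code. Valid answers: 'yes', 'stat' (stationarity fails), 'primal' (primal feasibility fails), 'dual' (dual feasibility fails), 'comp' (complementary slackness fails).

Gradient of f: grad f(x) = Q x + c = (7, 3)
Constraint values g_i(x) = a_i^T x - b_i:
  g_1((3, 1)) = 0
Stationarity residual: grad f(x) + sum_i lambda_i a_i = (3, 1)
  -> stationarity FAILS
Primal feasibility (all g_i <= 0): OK
Dual feasibility (all lambda_i >= 0): OK
Complementary slackness (lambda_i * g_i(x) = 0 for all i): OK

Verdict: the first failing condition is stationarity -> stat.

stat


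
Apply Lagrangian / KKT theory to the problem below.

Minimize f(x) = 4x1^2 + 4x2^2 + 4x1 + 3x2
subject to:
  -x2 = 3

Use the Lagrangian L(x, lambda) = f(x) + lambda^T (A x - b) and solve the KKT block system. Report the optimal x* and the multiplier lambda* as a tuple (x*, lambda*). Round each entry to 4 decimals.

Form the Lagrangian:
  L(x, lambda) = (1/2) x^T Q x + c^T x + lambda^T (A x - b)
Stationarity (grad_x L = 0): Q x + c + A^T lambda = 0.
Primal feasibility: A x = b.

This gives the KKT block system:
  [ Q   A^T ] [ x     ]   [-c ]
  [ A    0  ] [ lambda ] = [ b ]

Solving the linear system:
  x*      = (-0.5, -3)
  lambda* = (-21)
  f(x*)   = 26

x* = (-0.5, -3), lambda* = (-21)


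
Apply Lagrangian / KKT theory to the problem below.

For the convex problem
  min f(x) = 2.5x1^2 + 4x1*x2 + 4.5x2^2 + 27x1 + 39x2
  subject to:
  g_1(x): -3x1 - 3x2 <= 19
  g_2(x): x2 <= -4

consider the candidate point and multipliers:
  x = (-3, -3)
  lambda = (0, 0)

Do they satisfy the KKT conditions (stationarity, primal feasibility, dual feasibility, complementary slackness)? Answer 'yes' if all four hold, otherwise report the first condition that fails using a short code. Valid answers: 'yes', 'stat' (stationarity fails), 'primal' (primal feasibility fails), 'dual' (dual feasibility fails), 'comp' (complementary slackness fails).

Gradient of f: grad f(x) = Q x + c = (0, 0)
Constraint values g_i(x) = a_i^T x - b_i:
  g_1((-3, -3)) = -1
  g_2((-3, -3)) = 1
Stationarity residual: grad f(x) + sum_i lambda_i a_i = (0, 0)
  -> stationarity OK
Primal feasibility (all g_i <= 0): FAILS
Dual feasibility (all lambda_i >= 0): OK
Complementary slackness (lambda_i * g_i(x) = 0 for all i): OK

Verdict: the first failing condition is primal_feasibility -> primal.

primal


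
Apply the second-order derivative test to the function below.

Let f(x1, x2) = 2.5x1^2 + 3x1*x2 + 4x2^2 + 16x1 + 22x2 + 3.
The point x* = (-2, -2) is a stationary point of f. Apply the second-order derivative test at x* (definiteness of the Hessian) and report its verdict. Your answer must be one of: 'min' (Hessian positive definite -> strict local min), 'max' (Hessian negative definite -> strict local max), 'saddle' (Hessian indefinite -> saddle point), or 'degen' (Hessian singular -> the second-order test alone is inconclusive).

Compute the Hessian H = grad^2 f:
  H = [[5, 3], [3, 8]]
Verify stationarity: grad f(x*) = H x* + g = (0, 0).
Eigenvalues of H: 3.1459, 9.8541.
Both eigenvalues > 0, so H is positive definite -> x* is a strict local min.

min


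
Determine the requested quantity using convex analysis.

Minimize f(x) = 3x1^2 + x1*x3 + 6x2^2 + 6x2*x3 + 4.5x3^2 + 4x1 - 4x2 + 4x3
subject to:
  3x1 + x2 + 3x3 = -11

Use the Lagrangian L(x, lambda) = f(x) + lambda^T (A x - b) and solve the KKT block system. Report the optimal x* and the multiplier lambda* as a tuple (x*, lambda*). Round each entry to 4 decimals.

Form the Lagrangian:
  L(x, lambda) = (1/2) x^T Q x + c^T x + lambda^T (A x - b)
Stationarity (grad_x L = 0): Q x + c + A^T lambda = 0.
Primal feasibility: A x = b.

This gives the KKT block system:
  [ Q   A^T ] [ x     ]   [-c ]
  [ A    0  ] [ lambda ] = [ b ]

Solving the linear system:
  x*      = (-1.979, 1.0818, -2.0483)
  lambda* = (3.3075)
  f(x*)   = 7.9727

x* = (-1.979, 1.0818, -2.0483), lambda* = (3.3075)


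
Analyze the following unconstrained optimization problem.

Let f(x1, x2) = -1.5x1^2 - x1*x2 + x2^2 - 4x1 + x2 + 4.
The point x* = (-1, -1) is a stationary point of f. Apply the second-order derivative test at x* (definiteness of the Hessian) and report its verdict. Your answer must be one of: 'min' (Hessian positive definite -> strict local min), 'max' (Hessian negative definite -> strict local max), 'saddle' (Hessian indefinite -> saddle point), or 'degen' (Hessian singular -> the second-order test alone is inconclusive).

Compute the Hessian H = grad^2 f:
  H = [[-3, -1], [-1, 2]]
Verify stationarity: grad f(x*) = H x* + g = (0, 0).
Eigenvalues of H: -3.1926, 2.1926.
Eigenvalues have mixed signs, so H is indefinite -> x* is a saddle point.

saddle


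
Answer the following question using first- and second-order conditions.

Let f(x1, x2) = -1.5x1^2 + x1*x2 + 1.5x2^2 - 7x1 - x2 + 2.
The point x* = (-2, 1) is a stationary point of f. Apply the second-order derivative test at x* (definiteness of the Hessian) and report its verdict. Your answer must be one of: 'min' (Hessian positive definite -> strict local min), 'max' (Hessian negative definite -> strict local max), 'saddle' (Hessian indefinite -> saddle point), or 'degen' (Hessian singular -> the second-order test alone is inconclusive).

Compute the Hessian H = grad^2 f:
  H = [[-3, 1], [1, 3]]
Verify stationarity: grad f(x*) = H x* + g = (0, 0).
Eigenvalues of H: -3.1623, 3.1623.
Eigenvalues have mixed signs, so H is indefinite -> x* is a saddle point.

saddle


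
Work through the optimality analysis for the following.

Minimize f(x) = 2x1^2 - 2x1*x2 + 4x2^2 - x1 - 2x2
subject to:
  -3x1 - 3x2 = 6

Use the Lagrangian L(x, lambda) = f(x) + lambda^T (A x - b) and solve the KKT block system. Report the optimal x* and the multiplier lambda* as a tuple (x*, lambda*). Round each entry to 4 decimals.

Form the Lagrangian:
  L(x, lambda) = (1/2) x^T Q x + c^T x + lambda^T (A x - b)
Stationarity (grad_x L = 0): Q x + c + A^T lambda = 0.
Primal feasibility: A x = b.

This gives the KKT block system:
  [ Q   A^T ] [ x     ]   [-c ]
  [ A    0  ] [ lambda ] = [ b ]

Solving the linear system:
  x*      = (-1.3125, -0.6875)
  lambda* = (-1.625)
  f(x*)   = 6.2188

x* = (-1.3125, -0.6875), lambda* = (-1.625)


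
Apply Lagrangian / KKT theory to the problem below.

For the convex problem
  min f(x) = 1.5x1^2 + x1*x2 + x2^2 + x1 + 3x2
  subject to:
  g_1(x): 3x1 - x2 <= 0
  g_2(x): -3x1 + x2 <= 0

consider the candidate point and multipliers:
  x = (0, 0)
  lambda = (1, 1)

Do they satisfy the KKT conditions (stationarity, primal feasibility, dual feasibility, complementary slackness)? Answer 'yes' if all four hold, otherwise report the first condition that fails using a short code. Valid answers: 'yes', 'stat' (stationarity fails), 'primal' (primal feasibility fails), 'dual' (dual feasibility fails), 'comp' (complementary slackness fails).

Gradient of f: grad f(x) = Q x + c = (1, 3)
Constraint values g_i(x) = a_i^T x - b_i:
  g_1((0, 0)) = 0
  g_2((0, 0)) = 0
Stationarity residual: grad f(x) + sum_i lambda_i a_i = (1, 3)
  -> stationarity FAILS
Primal feasibility (all g_i <= 0): OK
Dual feasibility (all lambda_i >= 0): OK
Complementary slackness (lambda_i * g_i(x) = 0 for all i): OK

Verdict: the first failing condition is stationarity -> stat.

stat


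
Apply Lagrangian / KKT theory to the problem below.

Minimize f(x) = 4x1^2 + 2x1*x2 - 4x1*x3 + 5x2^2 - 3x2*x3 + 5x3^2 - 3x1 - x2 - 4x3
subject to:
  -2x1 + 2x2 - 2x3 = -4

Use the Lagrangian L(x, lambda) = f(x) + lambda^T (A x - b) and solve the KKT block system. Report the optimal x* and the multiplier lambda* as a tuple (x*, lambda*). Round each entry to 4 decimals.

Form the Lagrangian:
  L(x, lambda) = (1/2) x^T Q x + c^T x + lambda^T (A x - b)
Stationarity (grad_x L = 0): Q x + c + A^T lambda = 0.
Primal feasibility: A x = b.

This gives the KKT block system:
  [ Q   A^T ] [ x     ]   [-c ]
  [ A    0  ] [ lambda ] = [ b ]

Solving the linear system:
  x*      = (1.0495, 0.0318, 0.9823)
  lambda* = (0.765)
  f(x*)   = -2.0247

x* = (1.0495, 0.0318, 0.9823), lambda* = (0.765)


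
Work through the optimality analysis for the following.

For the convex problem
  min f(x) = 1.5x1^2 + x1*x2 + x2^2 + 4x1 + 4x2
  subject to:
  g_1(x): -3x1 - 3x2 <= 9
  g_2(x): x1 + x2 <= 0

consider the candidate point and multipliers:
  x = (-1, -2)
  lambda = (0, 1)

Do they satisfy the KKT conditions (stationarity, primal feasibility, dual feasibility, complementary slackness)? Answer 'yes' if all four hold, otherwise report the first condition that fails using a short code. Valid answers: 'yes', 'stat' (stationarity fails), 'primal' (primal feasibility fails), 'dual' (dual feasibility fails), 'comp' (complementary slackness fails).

Gradient of f: grad f(x) = Q x + c = (-1, -1)
Constraint values g_i(x) = a_i^T x - b_i:
  g_1((-1, -2)) = 0
  g_2((-1, -2)) = -3
Stationarity residual: grad f(x) + sum_i lambda_i a_i = (0, 0)
  -> stationarity OK
Primal feasibility (all g_i <= 0): OK
Dual feasibility (all lambda_i >= 0): OK
Complementary slackness (lambda_i * g_i(x) = 0 for all i): FAILS

Verdict: the first failing condition is complementary_slackness -> comp.

comp


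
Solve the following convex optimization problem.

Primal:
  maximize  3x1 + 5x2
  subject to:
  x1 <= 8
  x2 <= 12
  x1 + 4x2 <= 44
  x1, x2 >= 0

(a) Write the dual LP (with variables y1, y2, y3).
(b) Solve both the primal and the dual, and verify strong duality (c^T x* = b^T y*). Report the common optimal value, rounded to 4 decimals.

The standard primal-dual pair for 'max c^T x s.t. A x <= b, x >= 0' is:
  Dual:  min b^T y  s.t.  A^T y >= c,  y >= 0.

So the dual LP is:
  minimize  8y1 + 12y2 + 44y3
  subject to:
    y1 + y3 >= 3
    y2 + 4y3 >= 5
    y1, y2, y3 >= 0

Solving the primal: x* = (8, 9).
  primal value c^T x* = 69.
Solving the dual: y* = (1.75, 0, 1.25).
  dual value b^T y* = 69.
Strong duality: c^T x* = b^T y*. Confirmed.

69


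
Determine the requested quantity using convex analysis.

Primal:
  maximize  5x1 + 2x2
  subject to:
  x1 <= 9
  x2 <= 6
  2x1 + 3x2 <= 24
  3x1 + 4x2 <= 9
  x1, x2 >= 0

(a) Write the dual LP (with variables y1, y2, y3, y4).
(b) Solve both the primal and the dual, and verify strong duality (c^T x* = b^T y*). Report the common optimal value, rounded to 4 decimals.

The standard primal-dual pair for 'max c^T x s.t. A x <= b, x >= 0' is:
  Dual:  min b^T y  s.t.  A^T y >= c,  y >= 0.

So the dual LP is:
  minimize  9y1 + 6y2 + 24y3 + 9y4
  subject to:
    y1 + 2y3 + 3y4 >= 5
    y2 + 3y3 + 4y4 >= 2
    y1, y2, y3, y4 >= 0

Solving the primal: x* = (3, 0).
  primal value c^T x* = 15.
Solving the dual: y* = (0, 0, 0, 1.6667).
  dual value b^T y* = 15.
Strong duality: c^T x* = b^T y*. Confirmed.

15


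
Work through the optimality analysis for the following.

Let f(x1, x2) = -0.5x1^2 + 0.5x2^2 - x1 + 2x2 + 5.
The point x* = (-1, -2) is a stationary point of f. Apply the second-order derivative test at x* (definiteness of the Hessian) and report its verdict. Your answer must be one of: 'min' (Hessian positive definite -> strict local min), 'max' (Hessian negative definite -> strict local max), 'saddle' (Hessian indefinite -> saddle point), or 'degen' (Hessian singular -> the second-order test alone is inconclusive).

Compute the Hessian H = grad^2 f:
  H = [[-1, 0], [0, 1]]
Verify stationarity: grad f(x*) = H x* + g = (0, 0).
Eigenvalues of H: -1, 1.
Eigenvalues have mixed signs, so H is indefinite -> x* is a saddle point.

saddle


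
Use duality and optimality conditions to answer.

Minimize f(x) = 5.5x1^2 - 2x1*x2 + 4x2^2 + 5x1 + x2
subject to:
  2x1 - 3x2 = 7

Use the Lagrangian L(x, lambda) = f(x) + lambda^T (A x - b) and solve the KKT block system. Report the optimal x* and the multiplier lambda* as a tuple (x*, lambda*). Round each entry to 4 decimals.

Form the Lagrangian:
  L(x, lambda) = (1/2) x^T Q x + c^T x + lambda^T (A x - b)
Stationarity (grad_x L = 0): Q x + c + A^T lambda = 0.
Primal feasibility: A x = b.

This gives the KKT block system:
  [ Q   A^T ] [ x     ]   [-c ]
  [ A    0  ] [ lambda ] = [ b ]

Solving the linear system:
  x*      = (0.1776, -2.215)
  lambda* = (-5.6916)
  f(x*)   = 19.257

x* = (0.1776, -2.215), lambda* = (-5.6916)


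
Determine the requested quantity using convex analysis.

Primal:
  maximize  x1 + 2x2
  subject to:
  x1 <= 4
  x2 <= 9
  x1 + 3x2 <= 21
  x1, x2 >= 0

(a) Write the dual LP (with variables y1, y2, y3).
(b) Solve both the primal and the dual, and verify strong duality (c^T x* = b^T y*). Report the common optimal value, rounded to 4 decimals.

The standard primal-dual pair for 'max c^T x s.t. A x <= b, x >= 0' is:
  Dual:  min b^T y  s.t.  A^T y >= c,  y >= 0.

So the dual LP is:
  minimize  4y1 + 9y2 + 21y3
  subject to:
    y1 + y3 >= 1
    y2 + 3y3 >= 2
    y1, y2, y3 >= 0

Solving the primal: x* = (4, 5.6667).
  primal value c^T x* = 15.3333.
Solving the dual: y* = (0.3333, 0, 0.6667).
  dual value b^T y* = 15.3333.
Strong duality: c^T x* = b^T y*. Confirmed.

15.3333


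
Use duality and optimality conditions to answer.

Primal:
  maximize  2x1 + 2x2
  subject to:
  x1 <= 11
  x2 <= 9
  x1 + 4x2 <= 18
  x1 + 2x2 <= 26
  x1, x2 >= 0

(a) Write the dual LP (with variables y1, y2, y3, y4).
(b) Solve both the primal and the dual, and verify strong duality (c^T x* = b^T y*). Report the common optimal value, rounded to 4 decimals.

The standard primal-dual pair for 'max c^T x s.t. A x <= b, x >= 0' is:
  Dual:  min b^T y  s.t.  A^T y >= c,  y >= 0.

So the dual LP is:
  minimize  11y1 + 9y2 + 18y3 + 26y4
  subject to:
    y1 + y3 + y4 >= 2
    y2 + 4y3 + 2y4 >= 2
    y1, y2, y3, y4 >= 0

Solving the primal: x* = (11, 1.75).
  primal value c^T x* = 25.5.
Solving the dual: y* = (1.5, 0, 0.5, 0).
  dual value b^T y* = 25.5.
Strong duality: c^T x* = b^T y*. Confirmed.

25.5


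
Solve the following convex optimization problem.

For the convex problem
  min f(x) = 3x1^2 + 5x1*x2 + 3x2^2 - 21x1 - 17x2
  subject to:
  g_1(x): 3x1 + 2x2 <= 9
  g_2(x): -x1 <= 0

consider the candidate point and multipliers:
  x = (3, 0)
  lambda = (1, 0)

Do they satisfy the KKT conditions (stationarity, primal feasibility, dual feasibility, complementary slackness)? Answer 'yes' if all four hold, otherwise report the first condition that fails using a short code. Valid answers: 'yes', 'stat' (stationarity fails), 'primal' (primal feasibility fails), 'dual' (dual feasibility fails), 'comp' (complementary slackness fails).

Gradient of f: grad f(x) = Q x + c = (-3, -2)
Constraint values g_i(x) = a_i^T x - b_i:
  g_1((3, 0)) = 0
  g_2((3, 0)) = -3
Stationarity residual: grad f(x) + sum_i lambda_i a_i = (0, 0)
  -> stationarity OK
Primal feasibility (all g_i <= 0): OK
Dual feasibility (all lambda_i >= 0): OK
Complementary slackness (lambda_i * g_i(x) = 0 for all i): OK

Verdict: yes, KKT holds.

yes


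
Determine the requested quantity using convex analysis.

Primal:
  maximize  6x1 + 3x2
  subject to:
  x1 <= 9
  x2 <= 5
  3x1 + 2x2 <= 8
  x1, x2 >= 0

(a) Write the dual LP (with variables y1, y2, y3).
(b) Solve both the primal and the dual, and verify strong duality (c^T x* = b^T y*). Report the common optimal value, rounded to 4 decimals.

The standard primal-dual pair for 'max c^T x s.t. A x <= b, x >= 0' is:
  Dual:  min b^T y  s.t.  A^T y >= c,  y >= 0.

So the dual LP is:
  minimize  9y1 + 5y2 + 8y3
  subject to:
    y1 + 3y3 >= 6
    y2 + 2y3 >= 3
    y1, y2, y3 >= 0

Solving the primal: x* = (2.6667, 0).
  primal value c^T x* = 16.
Solving the dual: y* = (0, 0, 2).
  dual value b^T y* = 16.
Strong duality: c^T x* = b^T y*. Confirmed.

16


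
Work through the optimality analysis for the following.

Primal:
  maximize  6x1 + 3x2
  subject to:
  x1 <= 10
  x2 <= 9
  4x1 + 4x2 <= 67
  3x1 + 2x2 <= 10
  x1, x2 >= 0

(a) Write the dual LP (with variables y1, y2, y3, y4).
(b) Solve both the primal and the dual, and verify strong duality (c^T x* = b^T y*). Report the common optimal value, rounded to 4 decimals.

The standard primal-dual pair for 'max c^T x s.t. A x <= b, x >= 0' is:
  Dual:  min b^T y  s.t.  A^T y >= c,  y >= 0.

So the dual LP is:
  minimize  10y1 + 9y2 + 67y3 + 10y4
  subject to:
    y1 + 4y3 + 3y4 >= 6
    y2 + 4y3 + 2y4 >= 3
    y1, y2, y3, y4 >= 0

Solving the primal: x* = (3.3333, 0).
  primal value c^T x* = 20.
Solving the dual: y* = (0, 0, 0, 2).
  dual value b^T y* = 20.
Strong duality: c^T x* = b^T y*. Confirmed.

20


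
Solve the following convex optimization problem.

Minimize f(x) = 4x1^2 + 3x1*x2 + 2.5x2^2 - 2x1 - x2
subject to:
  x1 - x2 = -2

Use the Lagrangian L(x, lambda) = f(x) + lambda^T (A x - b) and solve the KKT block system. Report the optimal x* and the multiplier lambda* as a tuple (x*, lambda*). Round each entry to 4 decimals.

Form the Lagrangian:
  L(x, lambda) = (1/2) x^T Q x + c^T x + lambda^T (A x - b)
Stationarity (grad_x L = 0): Q x + c + A^T lambda = 0.
Primal feasibility: A x = b.

This gives the KKT block system:
  [ Q   A^T ] [ x     ]   [-c ]
  [ A    0  ] [ lambda ] = [ b ]

Solving the linear system:
  x*      = (-0.6842, 1.3158)
  lambda* = (3.5263)
  f(x*)   = 3.5526

x* = (-0.6842, 1.3158), lambda* = (3.5263)


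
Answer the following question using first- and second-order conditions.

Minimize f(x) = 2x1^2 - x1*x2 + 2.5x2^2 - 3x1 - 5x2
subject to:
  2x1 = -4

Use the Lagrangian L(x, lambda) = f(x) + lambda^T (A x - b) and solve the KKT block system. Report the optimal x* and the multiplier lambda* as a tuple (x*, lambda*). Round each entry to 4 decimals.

Form the Lagrangian:
  L(x, lambda) = (1/2) x^T Q x + c^T x + lambda^T (A x - b)
Stationarity (grad_x L = 0): Q x + c + A^T lambda = 0.
Primal feasibility: A x = b.

This gives the KKT block system:
  [ Q   A^T ] [ x     ]   [-c ]
  [ A    0  ] [ lambda ] = [ b ]

Solving the linear system:
  x*      = (-2, 0.6)
  lambda* = (5.8)
  f(x*)   = 13.1

x* = (-2, 0.6), lambda* = (5.8)


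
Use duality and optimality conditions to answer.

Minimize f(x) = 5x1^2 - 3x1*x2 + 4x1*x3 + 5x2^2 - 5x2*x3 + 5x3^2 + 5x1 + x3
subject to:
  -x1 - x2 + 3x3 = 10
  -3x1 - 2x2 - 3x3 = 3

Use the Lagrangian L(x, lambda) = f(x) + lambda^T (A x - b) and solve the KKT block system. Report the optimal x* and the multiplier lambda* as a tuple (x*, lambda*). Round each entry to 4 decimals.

Form the Lagrangian:
  L(x, lambda) = (1/2) x^T Q x + c^T x + lambda^T (A x - b)
Stationarity (grad_x L = 0): Q x + c + A^T lambda = 0.
Primal feasibility: A x = b.

This gives the KKT block system:
  [ Q   A^T ] [ x     ]   [-c ]
  [ A    0  ] [ lambda ] = [ b ]

Solving the linear system:
  x*      = (-2.7231, -0.7025, 2.1915)
  lambda* = (-6.7231, -1.5449)
  f(x*)   = 30.2209

x* = (-2.7231, -0.7025, 2.1915), lambda* = (-6.7231, -1.5449)


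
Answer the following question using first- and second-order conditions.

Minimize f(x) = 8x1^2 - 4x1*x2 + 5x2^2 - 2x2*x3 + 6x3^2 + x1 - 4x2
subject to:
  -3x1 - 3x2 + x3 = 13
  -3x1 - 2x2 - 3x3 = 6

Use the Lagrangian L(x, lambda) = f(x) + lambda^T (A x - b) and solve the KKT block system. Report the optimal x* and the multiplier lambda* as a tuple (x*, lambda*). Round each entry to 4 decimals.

Form the Lagrangian:
  L(x, lambda) = (1/2) x^T Q x + c^T x + lambda^T (A x - b)
Stationarity (grad_x L = 0): Q x + c + A^T lambda = 0.
Primal feasibility: A x = b.

This gives the KKT block system:
  [ Q   A^T ] [ x     ]   [-c ]
  [ A    0  ] [ lambda ] = [ b ]

Solving the linear system:
  x*      = (-1.7432, -2.1893, 1.2027)
  lambda* = (-9.2361, 3.1915)
  f(x*)   = 53.9671

x* = (-1.7432, -2.1893, 1.2027), lambda* = (-9.2361, 3.1915)


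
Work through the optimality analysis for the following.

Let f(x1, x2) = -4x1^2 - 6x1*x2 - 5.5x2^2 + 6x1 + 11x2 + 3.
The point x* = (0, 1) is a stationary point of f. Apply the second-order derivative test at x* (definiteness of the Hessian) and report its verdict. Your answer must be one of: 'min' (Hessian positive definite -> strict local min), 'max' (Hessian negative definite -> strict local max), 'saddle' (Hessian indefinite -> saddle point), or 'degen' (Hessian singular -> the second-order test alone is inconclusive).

Compute the Hessian H = grad^2 f:
  H = [[-8, -6], [-6, -11]]
Verify stationarity: grad f(x*) = H x* + g = (0, 0).
Eigenvalues of H: -15.6847, -3.3153.
Both eigenvalues < 0, so H is negative definite -> x* is a strict local max.

max


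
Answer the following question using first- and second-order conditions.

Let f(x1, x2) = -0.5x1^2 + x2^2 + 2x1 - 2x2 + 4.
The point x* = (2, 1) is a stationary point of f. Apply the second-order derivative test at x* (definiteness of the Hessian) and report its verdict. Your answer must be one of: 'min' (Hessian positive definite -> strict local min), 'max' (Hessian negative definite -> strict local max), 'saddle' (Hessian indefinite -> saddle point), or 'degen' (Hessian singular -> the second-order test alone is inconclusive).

Compute the Hessian H = grad^2 f:
  H = [[-1, 0], [0, 2]]
Verify stationarity: grad f(x*) = H x* + g = (0, 0).
Eigenvalues of H: -1, 2.
Eigenvalues have mixed signs, so H is indefinite -> x* is a saddle point.

saddle


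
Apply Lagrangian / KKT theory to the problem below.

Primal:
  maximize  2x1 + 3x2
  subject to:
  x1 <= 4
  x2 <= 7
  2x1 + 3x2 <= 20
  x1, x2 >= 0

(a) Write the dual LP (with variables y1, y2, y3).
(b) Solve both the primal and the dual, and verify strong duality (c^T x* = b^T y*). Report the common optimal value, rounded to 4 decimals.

The standard primal-dual pair for 'max c^T x s.t. A x <= b, x >= 0' is:
  Dual:  min b^T y  s.t.  A^T y >= c,  y >= 0.

So the dual LP is:
  minimize  4y1 + 7y2 + 20y3
  subject to:
    y1 + 2y3 >= 2
    y2 + 3y3 >= 3
    y1, y2, y3 >= 0

Solving the primal: x* = (0, 6.6667).
  primal value c^T x* = 20.
Solving the dual: y* = (0, 0, 1).
  dual value b^T y* = 20.
Strong duality: c^T x* = b^T y*. Confirmed.

20


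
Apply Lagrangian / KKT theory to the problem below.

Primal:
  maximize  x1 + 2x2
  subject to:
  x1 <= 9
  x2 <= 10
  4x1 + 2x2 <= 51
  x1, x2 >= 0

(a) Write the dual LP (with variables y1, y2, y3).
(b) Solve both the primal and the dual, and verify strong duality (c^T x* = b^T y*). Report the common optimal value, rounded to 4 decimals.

The standard primal-dual pair for 'max c^T x s.t. A x <= b, x >= 0' is:
  Dual:  min b^T y  s.t.  A^T y >= c,  y >= 0.

So the dual LP is:
  minimize  9y1 + 10y2 + 51y3
  subject to:
    y1 + 4y3 >= 1
    y2 + 2y3 >= 2
    y1, y2, y3 >= 0

Solving the primal: x* = (7.75, 10).
  primal value c^T x* = 27.75.
Solving the dual: y* = (0, 1.5, 0.25).
  dual value b^T y* = 27.75.
Strong duality: c^T x* = b^T y*. Confirmed.

27.75


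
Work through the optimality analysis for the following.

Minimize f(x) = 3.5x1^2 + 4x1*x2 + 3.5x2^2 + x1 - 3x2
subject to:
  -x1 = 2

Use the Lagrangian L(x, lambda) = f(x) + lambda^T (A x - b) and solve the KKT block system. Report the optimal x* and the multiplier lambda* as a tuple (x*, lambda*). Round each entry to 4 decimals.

Form the Lagrangian:
  L(x, lambda) = (1/2) x^T Q x + c^T x + lambda^T (A x - b)
Stationarity (grad_x L = 0): Q x + c + A^T lambda = 0.
Primal feasibility: A x = b.

This gives the KKT block system:
  [ Q   A^T ] [ x     ]   [-c ]
  [ A    0  ] [ lambda ] = [ b ]

Solving the linear system:
  x*      = (-2, 1.5714)
  lambda* = (-6.7143)
  f(x*)   = 3.3571

x* = (-2, 1.5714), lambda* = (-6.7143)


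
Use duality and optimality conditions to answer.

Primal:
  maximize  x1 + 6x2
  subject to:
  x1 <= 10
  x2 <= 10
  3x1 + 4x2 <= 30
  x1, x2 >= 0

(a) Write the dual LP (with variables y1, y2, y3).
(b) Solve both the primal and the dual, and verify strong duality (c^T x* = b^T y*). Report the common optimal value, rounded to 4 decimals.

The standard primal-dual pair for 'max c^T x s.t. A x <= b, x >= 0' is:
  Dual:  min b^T y  s.t.  A^T y >= c,  y >= 0.

So the dual LP is:
  minimize  10y1 + 10y2 + 30y3
  subject to:
    y1 + 3y3 >= 1
    y2 + 4y3 >= 6
    y1, y2, y3 >= 0

Solving the primal: x* = (0, 7.5).
  primal value c^T x* = 45.
Solving the dual: y* = (0, 0, 1.5).
  dual value b^T y* = 45.
Strong duality: c^T x* = b^T y*. Confirmed.

45


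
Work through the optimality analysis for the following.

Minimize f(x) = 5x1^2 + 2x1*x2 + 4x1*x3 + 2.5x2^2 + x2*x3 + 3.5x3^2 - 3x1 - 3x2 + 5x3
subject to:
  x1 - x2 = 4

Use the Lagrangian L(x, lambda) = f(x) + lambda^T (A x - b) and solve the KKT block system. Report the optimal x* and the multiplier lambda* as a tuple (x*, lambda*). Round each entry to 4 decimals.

Form the Lagrangian:
  L(x, lambda) = (1/2) x^T Q x + c^T x + lambda^T (A x - b)
Stationarity (grad_x L = 0): Q x + c + A^T lambda = 0.
Primal feasibility: A x = b.

This gives the KKT block system:
  [ Q   A^T ] [ x     ]   [-c ]
  [ A    0  ] [ lambda ] = [ b ]

Solving the linear system:
  x*      = (2.25, -1.75, -1.75)
  lambda* = (-9)
  f(x*)   = 12.875

x* = (2.25, -1.75, -1.75), lambda* = (-9)


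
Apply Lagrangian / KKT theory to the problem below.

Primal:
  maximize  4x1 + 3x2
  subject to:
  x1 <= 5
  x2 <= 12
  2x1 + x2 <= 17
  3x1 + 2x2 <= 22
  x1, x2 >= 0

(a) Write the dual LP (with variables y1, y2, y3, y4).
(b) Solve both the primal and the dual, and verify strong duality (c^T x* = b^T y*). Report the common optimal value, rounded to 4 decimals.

The standard primal-dual pair for 'max c^T x s.t. A x <= b, x >= 0' is:
  Dual:  min b^T y  s.t.  A^T y >= c,  y >= 0.

So the dual LP is:
  minimize  5y1 + 12y2 + 17y3 + 22y4
  subject to:
    y1 + 2y3 + 3y4 >= 4
    y2 + y3 + 2y4 >= 3
    y1, y2, y3, y4 >= 0

Solving the primal: x* = (0, 11).
  primal value c^T x* = 33.
Solving the dual: y* = (0, 0, 0, 1.5).
  dual value b^T y* = 33.
Strong duality: c^T x* = b^T y*. Confirmed.

33


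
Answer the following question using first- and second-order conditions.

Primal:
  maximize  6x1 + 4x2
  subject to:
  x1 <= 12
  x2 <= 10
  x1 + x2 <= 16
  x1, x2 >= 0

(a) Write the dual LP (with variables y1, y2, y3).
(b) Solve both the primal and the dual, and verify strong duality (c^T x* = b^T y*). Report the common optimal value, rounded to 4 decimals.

The standard primal-dual pair for 'max c^T x s.t. A x <= b, x >= 0' is:
  Dual:  min b^T y  s.t.  A^T y >= c,  y >= 0.

So the dual LP is:
  minimize  12y1 + 10y2 + 16y3
  subject to:
    y1 + y3 >= 6
    y2 + y3 >= 4
    y1, y2, y3 >= 0

Solving the primal: x* = (12, 4).
  primal value c^T x* = 88.
Solving the dual: y* = (2, 0, 4).
  dual value b^T y* = 88.
Strong duality: c^T x* = b^T y*. Confirmed.

88


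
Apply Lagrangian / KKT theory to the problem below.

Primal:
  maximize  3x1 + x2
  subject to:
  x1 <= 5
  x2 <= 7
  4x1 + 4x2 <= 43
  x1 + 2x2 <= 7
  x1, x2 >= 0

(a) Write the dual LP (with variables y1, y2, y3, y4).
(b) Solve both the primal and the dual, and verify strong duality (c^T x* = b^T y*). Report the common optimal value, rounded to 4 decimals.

The standard primal-dual pair for 'max c^T x s.t. A x <= b, x >= 0' is:
  Dual:  min b^T y  s.t.  A^T y >= c,  y >= 0.

So the dual LP is:
  minimize  5y1 + 7y2 + 43y3 + 7y4
  subject to:
    y1 + 4y3 + y4 >= 3
    y2 + 4y3 + 2y4 >= 1
    y1, y2, y3, y4 >= 0

Solving the primal: x* = (5, 1).
  primal value c^T x* = 16.
Solving the dual: y* = (2.5, 0, 0, 0.5).
  dual value b^T y* = 16.
Strong duality: c^T x* = b^T y*. Confirmed.

16


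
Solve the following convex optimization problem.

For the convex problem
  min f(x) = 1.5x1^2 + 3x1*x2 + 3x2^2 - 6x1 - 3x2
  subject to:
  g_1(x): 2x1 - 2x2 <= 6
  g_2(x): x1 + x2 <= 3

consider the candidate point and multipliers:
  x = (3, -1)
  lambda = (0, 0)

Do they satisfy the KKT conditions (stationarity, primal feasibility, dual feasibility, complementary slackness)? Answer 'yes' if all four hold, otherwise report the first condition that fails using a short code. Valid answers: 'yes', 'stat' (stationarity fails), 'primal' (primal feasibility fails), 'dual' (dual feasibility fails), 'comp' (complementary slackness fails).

Gradient of f: grad f(x) = Q x + c = (0, 0)
Constraint values g_i(x) = a_i^T x - b_i:
  g_1((3, -1)) = 2
  g_2((3, -1)) = -1
Stationarity residual: grad f(x) + sum_i lambda_i a_i = (0, 0)
  -> stationarity OK
Primal feasibility (all g_i <= 0): FAILS
Dual feasibility (all lambda_i >= 0): OK
Complementary slackness (lambda_i * g_i(x) = 0 for all i): OK

Verdict: the first failing condition is primal_feasibility -> primal.

primal


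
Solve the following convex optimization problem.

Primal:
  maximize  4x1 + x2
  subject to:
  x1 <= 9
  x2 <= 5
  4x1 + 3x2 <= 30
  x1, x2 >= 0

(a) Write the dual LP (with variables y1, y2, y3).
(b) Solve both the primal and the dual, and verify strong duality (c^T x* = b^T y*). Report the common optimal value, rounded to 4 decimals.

The standard primal-dual pair for 'max c^T x s.t. A x <= b, x >= 0' is:
  Dual:  min b^T y  s.t.  A^T y >= c,  y >= 0.

So the dual LP is:
  minimize  9y1 + 5y2 + 30y3
  subject to:
    y1 + 4y3 >= 4
    y2 + 3y3 >= 1
    y1, y2, y3 >= 0

Solving the primal: x* = (7.5, 0).
  primal value c^T x* = 30.
Solving the dual: y* = (0, 0, 1).
  dual value b^T y* = 30.
Strong duality: c^T x* = b^T y*. Confirmed.

30


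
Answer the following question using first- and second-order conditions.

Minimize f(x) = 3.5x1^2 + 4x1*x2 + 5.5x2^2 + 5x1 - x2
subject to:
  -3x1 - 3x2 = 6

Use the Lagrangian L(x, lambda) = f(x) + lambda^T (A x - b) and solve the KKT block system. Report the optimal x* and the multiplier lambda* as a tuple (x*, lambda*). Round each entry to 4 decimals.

Form the Lagrangian:
  L(x, lambda) = (1/2) x^T Q x + c^T x + lambda^T (A x - b)
Stationarity (grad_x L = 0): Q x + c + A^T lambda = 0.
Primal feasibility: A x = b.

This gives the KKT block system:
  [ Q   A^T ] [ x     ]   [-c ]
  [ A    0  ] [ lambda ] = [ b ]

Solving the linear system:
  x*      = (-2, 0)
  lambda* = (-3)
  f(x*)   = 4

x* = (-2, 0), lambda* = (-3)
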